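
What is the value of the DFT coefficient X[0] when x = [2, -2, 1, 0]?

X[0] = Σ(n=0 to 3) x[n] · ω_4^0 = Σ x[n]
= (2) + (-2) + (1) + (0)

X[0] = 1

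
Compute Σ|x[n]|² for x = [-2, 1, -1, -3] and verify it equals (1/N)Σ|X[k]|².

Time domain:
Σ|x[n]|² = |-2|² + |1|² + |-1|² + |-3|² = 15.0000

Frequency domain:
(1/4)Σ|X[k]|² = (1/4)(|-5|² + |-1-4i|² + |-1|² + |-1+4i|²) = (1/4)·60.0000 = 15.0000

Both sides agree, confirming Parseval's theorem.

Σ|x[n]|² = (1/N)Σ|X[k]|² = 15.0000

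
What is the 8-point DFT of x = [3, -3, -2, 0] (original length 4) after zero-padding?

Original 4-point DFT: [-2, 5+3i, 4, 5-3i]
Zero-padded 8-point DFT provides frequency interpolation.

DFT_8([x, 0, ...]) = [-2, 0.8787+4.1213i, 5+3i, 5.1213+0.1213i, 4, 5.1213-0.1213i, 5-3i, 0.8787-4.1213i]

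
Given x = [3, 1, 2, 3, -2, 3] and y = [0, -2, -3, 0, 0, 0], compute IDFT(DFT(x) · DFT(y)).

(x ⊛ y)[n] = Σ(m=0 to 5) x[m] · y[(n-m) mod 6]

Computing each output sample:
(x ⊛ y)[0] = 0
(x ⊛ y)[1] = -15
(x ⊛ y)[2] = -11
(x ⊛ y)[3] = -7
(x ⊛ y)[4] = -12
(x ⊛ y)[5] = -5

x ⊛ y = [0, -15, -11, -7, -12, -5]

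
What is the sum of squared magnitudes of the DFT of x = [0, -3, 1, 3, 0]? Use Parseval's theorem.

Parseval: Σ|x[n]|² = (1/N)Σ|X[k]|², so Σ|X[k]|² = N·Σ|x[n]|² = 5·19.0000

Σ|X[k]|² = N·Σ|x[n]|² = 5·19.0000 = 95.0000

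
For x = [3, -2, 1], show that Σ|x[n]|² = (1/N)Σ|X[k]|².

Time domain:
Σ|x[n]|² = |3|² + |-2|² + |1|² = 14.0000

Frequency domain:
(1/3)Σ|X[k]|² = (1/3)(|2|² + |3.5000+2.5981i|² + |3.5000-2.5981i|²) = (1/3)·42.0000 = 14.0000

Both sides agree, confirming Parseval's theorem.

Σ|x[n]|² = (1/N)Σ|X[k]|² = 14.0000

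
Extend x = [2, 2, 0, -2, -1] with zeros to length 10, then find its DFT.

Original 5-point DFT: [1, 3.9271-4.0287i, 0.5729+0.1388i, 0.5729-0.1388i, 3.9271+4.0287i]
Zero-padded 10-point DFT provides frequency interpolation.

DFT_10([x, 0, ...]) = [1, 5.0451+1.3143i, 3.9271-4.0287i, -0.5451-2.1266i, 0.5729+0.1388i, 1, 0.5729-0.1388i, -0.5451+2.1266i, 3.9271+4.0287i, 5.0451-1.3143i]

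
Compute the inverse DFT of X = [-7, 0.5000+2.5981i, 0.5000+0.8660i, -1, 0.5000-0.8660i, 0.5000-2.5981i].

x[n] = (1/6) Σ(k=0 to 5) X[k] · e^(2πikn/6)

Computing each x[n]:
x[0] = -1
x[1] = -2
x[2] = -2
x[3] = -1
x[4] = -1
x[5] = 0

x = [-1, -2, -2, -1, -1, 0]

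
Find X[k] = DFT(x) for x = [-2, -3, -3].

X[k] = Σ(n=0 to 2) x[n] · ω_3^(nk)
where ω_3 = e^(-2πi/3)

Computing each X[k]:
X[0] = -8
X[1] = 1
X[2] = 1

X = [-8, 1, 1]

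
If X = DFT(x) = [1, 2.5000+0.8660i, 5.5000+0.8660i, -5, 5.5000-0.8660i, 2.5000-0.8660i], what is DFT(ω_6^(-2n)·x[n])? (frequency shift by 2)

Modulation property: DFT(ω_6^(-2n)·x[n]) = X[(k-2) mod 6], so circularly shift X by 2 positions.

X[k-2] = [5.5000-0.8660i, 2.5000-0.8660i, 1, 2.5000+0.8660i, 5.5000+0.8660i, -5]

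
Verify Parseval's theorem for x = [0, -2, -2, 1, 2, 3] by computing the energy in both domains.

Time domain:
Σ|x[n]|² = |0|² + |-2|² + |-2|² + |1|² + |2|² + |3|² = 22.0000

Frequency domain:
(1/6)Σ|X[k]|² = (1/6)(|2|² + |-0.5000+7.7942i|² + |0.5000+0.8660i|² + |-2|² + |0.5000-0.8660i|² + |-0.5000-7.7942i|²) = (1/6)·132.0000 = 22.0000

Both sides agree, confirming Parseval's theorem.

Σ|x[n]|² = (1/N)Σ|X[k]|² = 22.0000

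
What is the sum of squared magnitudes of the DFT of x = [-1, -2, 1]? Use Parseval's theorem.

Parseval: Σ|x[n]|² = (1/N)Σ|X[k]|², so Σ|X[k]|² = N·Σ|x[n]|² = 3·6.0000

Σ|X[k]|² = N·Σ|x[n]|² = 3·6.0000 = 18.0000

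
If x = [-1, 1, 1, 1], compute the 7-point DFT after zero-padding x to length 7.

Original 4-point DFT: [2, -2, -2, -2]
Zero-padded 7-point DFT provides frequency interpolation.

DFT_7([x, 0, ...]) = [2, -1.5000-2.1906i, -1.5000+0.2408i, -1.5000-0.6270i, -1.5000+0.6270i, -1.5000-0.2408i, -1.5000+2.1906i]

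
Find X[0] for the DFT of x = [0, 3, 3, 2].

X[0] = Σ(n=0 to 3) x[n] · ω_4^0 = Σ x[n]
= (0) + (3) + (3) + (2)

X[0] = 8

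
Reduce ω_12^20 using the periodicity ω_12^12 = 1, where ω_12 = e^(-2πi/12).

Since ω_12^12 = 1, powers reduce modulo 12.
20 mod 12 = 8
So ω_12^20 = ω_12^8 = e^(-2πi·8/12)

ω_12^20 = ω_12^8 = -0.5000+0.8660i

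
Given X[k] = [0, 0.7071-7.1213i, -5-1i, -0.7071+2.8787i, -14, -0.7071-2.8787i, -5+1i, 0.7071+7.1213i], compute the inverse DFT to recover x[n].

x[n] = (1/8) Σ(k=0 to 7) X[k] · e^(2πikn/8)

Computing each x[n]:
x[0] = -3
x[1] = 3
x[2] = 2
x[3] = 2
x[4] = -3
x[5] = 1
x[6] = -3
x[7] = 1

x = [-3, 3, 2, 2, -3, 1, -3, 1]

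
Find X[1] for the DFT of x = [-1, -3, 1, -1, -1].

X[1] = Σ(n=0 to 4) x[n] · ω_5^(1n) where ω_5 = e^(-2πi/5)
= (-1)·ω_5^0 + (-3)·ω_5^1 + (1)·ω_5^2 + (-1)·ω_5^3 + (-1)·ω_5^4

X[1] = -2.2361+0.7265i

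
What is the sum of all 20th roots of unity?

Sum of all nth roots of unity equals 0 for n > 1 (geometric series with r ≠ 1).

0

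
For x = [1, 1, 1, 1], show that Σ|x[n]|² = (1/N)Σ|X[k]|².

Time domain:
Σ|x[n]|² = |1|² + |1|² + |1|² + |1|² = 4.0000

Frequency domain:
(1/4)Σ|X[k]|² = (1/4)(|4|² + |0|² + |0|² + |0|²) = (1/4)·16.0000 = 4.0000

Both sides agree, confirming Parseval's theorem.

Σ|x[n]|² = (1/N)Σ|X[k]|² = 4.0000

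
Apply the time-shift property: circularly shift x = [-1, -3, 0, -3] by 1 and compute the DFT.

Time shift by 1: X_shifted[k] = ω_4^(1k) · X[k]
Shifted x = [-3, -1, -3, 0]

DFT(x[n-1]) = [-7, 1i, -5, -1i]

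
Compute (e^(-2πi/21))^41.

Since ω_21^21 = 1, powers reduce modulo 21.
41 mod 21 = 20
So ω_21^41 = ω_21^20 = e^(-2πi·20/21)

ω_21^41 = ω_21^20 = 0.9556+0.2948i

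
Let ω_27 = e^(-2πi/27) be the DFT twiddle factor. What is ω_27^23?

ω_27^23 = e^(-2πi·23/27)
= cos(-2π·23/27) + i·sin(-2π·23/27)
= cos(-46π/27) + i·sin(-46π/27)

ω_27^23 = cos(-46π/27) + i·sin(-46π/27) = 0.5972+0.8021i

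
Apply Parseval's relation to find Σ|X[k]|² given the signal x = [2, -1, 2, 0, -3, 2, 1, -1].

Parseval: Σ|x[n]|² = (1/N)Σ|X[k]|², so Σ|X[k]|² = N·Σ|x[n]|² = 8·24.0000

Σ|X[k]|² = N·Σ|x[n]|² = 8·24.0000 = 192.0000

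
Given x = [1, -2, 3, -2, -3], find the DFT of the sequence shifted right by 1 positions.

Time shift by 1: X_shifted[k] = ω_5^(1k) · X[k]
Shifted x = [-3, 1, -2, 3, -2]

DFT(x[n-1]) = [-3, -4.1180+0.0858i, -1.8820-6.5186i, -1.8820+6.5186i, -4.1180-0.0858i]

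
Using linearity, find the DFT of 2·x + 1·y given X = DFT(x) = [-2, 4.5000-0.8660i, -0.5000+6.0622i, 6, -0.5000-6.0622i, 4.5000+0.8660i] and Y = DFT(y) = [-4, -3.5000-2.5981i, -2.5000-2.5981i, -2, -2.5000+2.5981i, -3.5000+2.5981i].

By linearity: DFT(2x + 1y) = 2·DFT(x) + 1·DFT(y)
= 2·[-2, 4.5000-0.8660i, -0.5000+6.0622i, 6, -0.5000-6.0622i, 4.5000+0.8660i] + 1·[-4, -3.5000-2.5981i, -2.5000-2.5981i, -2, -2.5000+2.5981i, -3.5000+2.5981i]

Computing element-wise:
Z[0] = 2·(-2) + 1·(-4) = -8
Z[1] = 2·(4.5000-0.8660i) + 1·(-3.5000-2.5981i) = 5.5000-4.3301i
Z[2] = 2·(-0.5000+6.0622i) + 1·(-2.5000-2.5981i) = -3.5000+9.5263i
Z[3] = 2·(6) + 1·(-2) = 10
Z[4] = 2·(-0.5000-6.0622i) + 1·(-2.5000+2.5981i) = -3.5000-9.5263i
Z[5] = 2·(4.5000+0.8660i) + 1·(-3.5000+2.5981i) = 5.5000+4.3301i

DFT(2x + 1y) = 2·X + 1·Y = [-8, 5.5000-4.3301i, -3.5000+9.5263i, 10, -3.5000-9.5263i, 5.5000+4.3301i]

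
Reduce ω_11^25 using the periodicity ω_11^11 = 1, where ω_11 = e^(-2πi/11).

Since ω_11^11 = 1, powers reduce modulo 11.
25 mod 11 = 3
So ω_11^25 = ω_11^3 = e^(-2πi·3/11)

ω_11^25 = ω_11^3 = -0.1423-0.9898i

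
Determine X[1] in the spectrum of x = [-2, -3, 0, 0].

X[1] = Σ(n=0 to 3) x[n] · ω_4^(1n) where ω_4 = e^(-2πi/4)
= (-2)·ω_4^0 + (-3)·ω_4^1 + (0)·ω_4^2 + (0)·ω_4^3

X[1] = -2+3i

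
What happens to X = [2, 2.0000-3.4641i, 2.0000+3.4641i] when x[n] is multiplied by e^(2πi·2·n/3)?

Modulation property: DFT(ω_3^(-2n)·x[n]) = X[(k-2) mod 3], so circularly shift X by 2 positions.

X[k-2] = [2.0000-3.4641i, 2.0000+3.4641i, 2]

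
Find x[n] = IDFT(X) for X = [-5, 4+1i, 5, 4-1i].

x[n] = (1/4) Σ(k=0 to 3) X[k] · e^(2πikn/4)

Computing each x[n]:
x[0] = 2
x[1] = -3
x[2] = -2
x[3] = -2

x = [2, -3, -2, -2]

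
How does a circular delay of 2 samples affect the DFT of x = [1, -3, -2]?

Time shift by 2: X_shifted[k] = ω_3^(2k) · X[k]
Shifted x = [-3, -2, 1]

DFT(x[n-2]) = [-4, -2.5000+2.5981i, -2.5000-2.5981i]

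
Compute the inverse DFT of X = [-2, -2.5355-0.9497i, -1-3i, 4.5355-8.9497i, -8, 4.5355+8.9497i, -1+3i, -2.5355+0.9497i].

x[n] = (1/8) Σ(k=0 to 7) X[k] · e^(2πikn/8)

Computing each x[n]:
x[0] = -1
x[1] = 2
x[2] = -3
x[3] = 3
x[4] = -2
x[5] = 1
x[6] = 1
x[7] = -3

x = [-1, 2, -3, 3, -2, 1, 1, -3]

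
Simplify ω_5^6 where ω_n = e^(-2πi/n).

Since ω_5^5 = 1, powers reduce modulo 5.
6 mod 5 = 1
So ω_5^6 = ω_5^1 = e^(-2πi·1/5)

ω_5^6 = ω_5^1 = 0.3090-0.9511i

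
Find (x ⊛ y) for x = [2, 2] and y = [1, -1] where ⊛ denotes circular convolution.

(x ⊛ y)[n] = Σ(m=0 to 1) x[m] · y[(n-m) mod 2]

Computing each output sample:
(x ⊛ y)[0] = 0
(x ⊛ y)[1] = 0

x ⊛ y = [0, 0]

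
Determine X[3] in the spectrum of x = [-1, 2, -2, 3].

X[3] = Σ(n=0 to 3) x[n] · ω_4^(3n) where ω_4 = e^(-2πi/4)
= (-1)·ω_4^0 + (2)·ω_4^3 + (-2)·ω_4^6 + (3)·ω_4^9

X[3] = 1-1i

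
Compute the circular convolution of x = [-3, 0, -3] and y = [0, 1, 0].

(x ⊛ y)[n] = Σ(m=0 to 2) x[m] · y[(n-m) mod 3]

Computing each output sample:
(x ⊛ y)[0] = -3
(x ⊛ y)[1] = -3
(x ⊛ y)[2] = 0

x ⊛ y = [-3, -3, 0]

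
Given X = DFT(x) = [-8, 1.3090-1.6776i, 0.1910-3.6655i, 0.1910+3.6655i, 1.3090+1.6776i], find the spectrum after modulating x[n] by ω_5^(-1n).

Modulation property: DFT(ω_5^(-1n)·x[n]) = X[(k-1) mod 5], so circularly shift X by 1 positions.

X[k-1] = [1.3090+1.6776i, -8, 1.3090-1.6776i, 0.1910-3.6655i, 0.1910+3.6655i]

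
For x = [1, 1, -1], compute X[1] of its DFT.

X[1] = Σ(n=0 to 2) x[n] · ω_3^(1n) where ω_3 = e^(-2πi/3)
= (1)·ω_3^0 + (1)·ω_3^1 + (-1)·ω_3^2

X[1] = 1.0000-1.7321i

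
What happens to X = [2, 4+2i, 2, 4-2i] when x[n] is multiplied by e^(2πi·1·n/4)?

Modulation property: DFT(ω_4^(-1n)·x[n]) = X[(k-1) mod 4], so circularly shift X by 1 positions.

X[k-1] = [4-2i, 2, 4+2i, 2]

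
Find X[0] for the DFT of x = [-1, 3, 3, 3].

X[0] = Σ(n=0 to 3) x[n] · ω_4^0 = Σ x[n]
= (-1) + (3) + (3) + (3)

X[0] = 8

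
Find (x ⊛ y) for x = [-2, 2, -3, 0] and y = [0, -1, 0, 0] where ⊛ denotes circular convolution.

(x ⊛ y)[n] = Σ(m=0 to 3) x[m] · y[(n-m) mod 4]

Computing each output sample:
(x ⊛ y)[0] = 0
(x ⊛ y)[1] = 2
(x ⊛ y)[2] = -2
(x ⊛ y)[3] = 3

x ⊛ y = [0, 2, -2, 3]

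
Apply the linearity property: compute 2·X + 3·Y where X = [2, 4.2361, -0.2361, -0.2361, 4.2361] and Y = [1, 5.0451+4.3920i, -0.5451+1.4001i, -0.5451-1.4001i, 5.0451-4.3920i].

By linearity: DFT(2x + 3y) = 2·DFT(x) + 3·DFT(y)
= 2·[2, 4.2361, -0.2361, -0.2361, 4.2361] + 3·[1, 5.0451+4.3920i, -0.5451+1.4001i, -0.5451-1.4001i, 5.0451-4.3920i]

Computing element-wise:
Z[0] = 2·(2) + 3·(1) = 7
Z[1] = 2·(4.2361) + 3·(5.0451+4.3920i) = 23.6075+13.1760i
Z[2] = 2·(-0.2361) + 3·(-0.5451+1.4001i) = -2.1075+4.2003i
Z[3] = 2·(-0.2361) + 3·(-0.5451-1.4001i) = -2.1075-4.2003i
Z[4] = 2·(4.2361) + 3·(5.0451-4.3920i) = 23.6075-13.1760i

DFT(2x + 3y) = 2·X + 3·Y = [7, 23.6075+13.1760i, -2.1075+4.2003i, -2.1075-4.2003i, 23.6075-13.1760i]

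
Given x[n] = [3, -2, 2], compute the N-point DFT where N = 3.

X[k] = Σ(n=0 to 2) x[n] · ω_3^(nk)
where ω_3 = e^(-2πi/3)

Computing each X[k]:
X[0] = 3
X[1] = 3.0000+3.4641i
X[2] = 3.0000-3.4641i

X = [3, 3.0000+3.4641i, 3.0000-3.4641i]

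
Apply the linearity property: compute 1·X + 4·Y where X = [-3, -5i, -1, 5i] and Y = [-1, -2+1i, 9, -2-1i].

By linearity: DFT(1x + 4y) = 1·DFT(x) + 4·DFT(y)
= 1·[-3, -5i, -1, 5i] + 4·[-1, -2+1i, 9, -2-1i]

Computing element-wise:
Z[0] = 1·(-3) + 4·(-1) = -7
Z[1] = 1·(-5i) + 4·(-2+1i) = -8-1i
Z[2] = 1·(-1) + 4·(9) = 35
Z[3] = 1·(5i) + 4·(-2-1i) = -8+1i

DFT(1x + 4y) = 1·X + 4·Y = [-7, -8-1i, 35, -8+1i]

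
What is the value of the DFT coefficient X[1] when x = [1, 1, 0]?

X[1] = Σ(n=0 to 2) x[n] · ω_3^(1n) where ω_3 = e^(-2πi/3)
= (1)·ω_3^0 + (1)·ω_3^1 + (0)·ω_3^2

X[1] = 0.5000-0.8660i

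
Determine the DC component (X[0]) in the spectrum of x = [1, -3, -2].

X[0] = Σ(n=0 to 2) x[n] · ω_3^0 = Σ x[n]
= (1) + (-3) + (-2)

X[0] = -4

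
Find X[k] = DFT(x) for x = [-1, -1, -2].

X[k] = Σ(n=0 to 2) x[n] · ω_3^(nk)
where ω_3 = e^(-2πi/3)

Computing each X[k]:
X[0] = -4
X[1] = 0.5000-0.8660i
X[2] = 0.5000+0.8660i

X = [-4, 0.5000-0.8660i, 0.5000+0.8660i]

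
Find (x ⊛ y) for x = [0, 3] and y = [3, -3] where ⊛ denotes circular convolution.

(x ⊛ y)[n] = Σ(m=0 to 1) x[m] · y[(n-m) mod 2]

Computing each output sample:
(x ⊛ y)[0] = -9
(x ⊛ y)[1] = 9

x ⊛ y = [-9, 9]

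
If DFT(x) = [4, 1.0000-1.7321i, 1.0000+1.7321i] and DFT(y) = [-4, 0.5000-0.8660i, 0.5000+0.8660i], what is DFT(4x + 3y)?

By linearity: DFT(4x + 3y) = 4·DFT(x) + 3·DFT(y)
= 4·[4, 1.0000-1.7321i, 1.0000+1.7321i] + 3·[-4, 0.5000-0.8660i, 0.5000+0.8660i]

Computing element-wise:
Z[0] = 4·(4) + 3·(-4) = 4
Z[1] = 4·(1.0000-1.7321i) + 3·(0.5000-0.8660i) = 5.5000-9.5264i
Z[2] = 4·(1.0000+1.7321i) + 3·(0.5000+0.8660i) = 5.5000+9.5264i

DFT(4x + 3y) = 4·X + 3·Y = [4, 5.5000-9.5264i, 5.5000+9.5264i]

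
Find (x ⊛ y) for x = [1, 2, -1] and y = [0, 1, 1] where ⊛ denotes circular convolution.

(x ⊛ y)[n] = Σ(m=0 to 2) x[m] · y[(n-m) mod 3]

Computing each output sample:
(x ⊛ y)[0] = 1
(x ⊛ y)[1] = 0
(x ⊛ y)[2] = 3

x ⊛ y = [1, 0, 3]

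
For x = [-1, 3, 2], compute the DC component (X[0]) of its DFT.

X[0] = Σ(n=0 to 2) x[n] · ω_3^0 = Σ x[n]
= (-1) + (3) + (2)

X[0] = 4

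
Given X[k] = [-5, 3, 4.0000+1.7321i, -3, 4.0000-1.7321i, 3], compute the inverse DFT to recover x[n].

x[n] = (1/6) Σ(k=0 to 5) X[k] · e^(2πikn/6)

Computing each x[n]:
x[0] = 1
x[1] = -1
x[2] = -2
x[3] = 0
x[4] = -3
x[5] = 0

x = [1, -1, -2, 0, -3, 0]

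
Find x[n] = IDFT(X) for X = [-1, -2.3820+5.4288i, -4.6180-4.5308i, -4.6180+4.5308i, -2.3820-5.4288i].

x[n] = (1/5) Σ(k=0 to 4) X[k] · e^(2πikn/5)

Computing each x[n]:
x[0] = -3
x[1] = 0
x[2] = -3
x[3] = 3
x[4] = 2

x = [-3, 0, -3, 3, 2]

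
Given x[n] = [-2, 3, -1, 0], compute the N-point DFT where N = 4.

X[k] = Σ(n=0 to 3) x[n] · ω_4^(nk)
where ω_4 = e^(-2πi/4)

Computing each X[k]:
X[0] = 0
X[1] = -1-3i
X[2] = -6
X[3] = -1+3i

X = [0, -1-3i, -6, -1+3i]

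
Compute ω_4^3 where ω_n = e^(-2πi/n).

ω_4^3 = e^(-2πi·3/4)
= cos(-2π·3/4) + i·sin(-2π·3/4)
= cos(-6π/4) + i·sin(-6π/4)

ω_4^3 = cos(-6π/4) + i·sin(-6π/4) = 1i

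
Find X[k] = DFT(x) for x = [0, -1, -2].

X[k] = Σ(n=0 to 2) x[n] · ω_3^(nk)
where ω_3 = e^(-2πi/3)

Computing each X[k]:
X[0] = -3
X[1] = 1.5000-0.8660i
X[2] = 1.5000+0.8660i

X = [-3, 1.5000-0.8660i, 1.5000+0.8660i]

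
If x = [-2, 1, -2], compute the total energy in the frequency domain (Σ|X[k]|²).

Parseval: Σ|x[n]|² = (1/N)Σ|X[k]|², so Σ|X[k]|² = N·Σ|x[n]|² = 3·9.0000

Σ|X[k]|² = N·Σ|x[n]|² = 3·9.0000 = 27.0000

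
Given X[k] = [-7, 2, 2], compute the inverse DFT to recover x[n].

x[n] = (1/3) Σ(k=0 to 2) X[k] · e^(2πikn/3)

Computing each x[n]:
x[0] = -1
x[1] = -3
x[2] = -3

x = [-1, -3, -3]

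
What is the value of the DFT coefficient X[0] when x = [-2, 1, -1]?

X[0] = Σ(n=0 to 2) x[n] · ω_3^0 = Σ x[n]
= (-2) + (1) + (-1)

X[0] = -2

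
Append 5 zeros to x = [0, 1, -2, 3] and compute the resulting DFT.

Original 4-point DFT: [2, 2+2i, -6, 2-2i]
Zero-padded 9-point DFT provides frequency interpolation.

DFT_9([x, 0, ...]) = [2, -1.0813-1.2712i, 0.5530+2.2973i, 3.5000-2.5981i, -3.9718-4.2257i, -3.9718+4.2257i, 3.5000+2.5981i, 0.5530-2.2973i, -1.0813+1.2712i]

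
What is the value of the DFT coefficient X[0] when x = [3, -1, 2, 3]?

X[0] = Σ(n=0 to 3) x[n] · ω_4^0 = Σ x[n]
= (3) + (-1) + (2) + (3)

X[0] = 7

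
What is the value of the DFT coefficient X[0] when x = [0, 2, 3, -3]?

X[0] = Σ(n=0 to 3) x[n] · ω_4^0 = Σ x[n]
= (0) + (2) + (3) + (-3)

X[0] = 2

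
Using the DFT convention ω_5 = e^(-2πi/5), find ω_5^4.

ω_5^4 = e^(-2πi·4/5)
= cos(-2π·4/5) + i·sin(-2π·4/5)
= cos(-8π/5) + i·sin(-8π/5)

ω_5^4 = cos(-8π/5) + i·sin(-8π/5) = 0.3090+0.9511i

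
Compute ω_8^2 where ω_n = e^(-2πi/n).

ω_8^2 = e^(-2πi·2/8)
= cos(-2π·2/8) + i·sin(-2π·2/8)
= cos(-4π/8) + i·sin(-4π/8)

ω_8^2 = cos(-4π/8) + i·sin(-4π/8) = -1i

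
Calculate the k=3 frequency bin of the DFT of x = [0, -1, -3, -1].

X[3] = Σ(n=0 to 3) x[n] · ω_4^(3n) where ω_4 = e^(-2πi/4)
= (0)·ω_4^0 + (-1)·ω_4^3 + (-3)·ω_4^6 + (-1)·ω_4^9

X[3] = 3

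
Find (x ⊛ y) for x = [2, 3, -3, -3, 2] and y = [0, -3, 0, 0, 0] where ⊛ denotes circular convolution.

(x ⊛ y)[n] = Σ(m=0 to 4) x[m] · y[(n-m) mod 5]

Computing each output sample:
(x ⊛ y)[0] = -6
(x ⊛ y)[1] = -6
(x ⊛ y)[2] = -9
(x ⊛ y)[3] = 9
(x ⊛ y)[4] = 9

x ⊛ y = [-6, -6, -9, 9, 9]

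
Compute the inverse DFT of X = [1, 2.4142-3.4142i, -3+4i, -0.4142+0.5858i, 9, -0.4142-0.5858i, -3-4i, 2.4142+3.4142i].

x[n] = (1/8) Σ(k=0 to 7) X[k] · e^(2πikn/8)

Computing each x[n]:
x[0] = 1
x[1] = -1
x[2] = 3
x[3] = 0
x[4] = 0
x[5] = -3
x[6] = 1
x[7] = 0

x = [1, -1, 3, 0, 0, -3, 1, 0]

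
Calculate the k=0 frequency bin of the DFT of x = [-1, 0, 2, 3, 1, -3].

X[0] = Σ(n=0 to 5) x[n] · ω_6^0 = Σ x[n]
= (-1) + (0) + (2) + (3) + (1) + (-3)

X[0] = 2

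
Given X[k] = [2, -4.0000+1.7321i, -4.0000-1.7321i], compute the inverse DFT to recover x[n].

x[n] = (1/3) Σ(k=0 to 2) X[k] · e^(2πikn/3)

Computing each x[n]:
x[0] = -2
x[1] = 1
x[2] = 3

x = [-2, 1, 3]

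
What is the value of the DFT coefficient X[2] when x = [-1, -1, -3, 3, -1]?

X[2] = Σ(n=0 to 4) x[n] · ω_5^(2n) where ω_5 = e^(-2πi/5)
= (-1)·ω_5^0 + (-1)·ω_5^2 + (-3)·ω_5^4 + (3)·ω_5^6 + (-1)·ω_5^8

X[2] = 0.6180-5.7063i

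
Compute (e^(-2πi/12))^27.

Since ω_12^12 = 1, powers reduce modulo 12.
27 mod 12 = 3
So ω_12^27 = ω_12^3 = e^(-2πi·3/12)

ω_12^27 = ω_12^3 = -1i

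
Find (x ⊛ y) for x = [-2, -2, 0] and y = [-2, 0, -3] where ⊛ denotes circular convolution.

(x ⊛ y)[n] = Σ(m=0 to 2) x[m] · y[(n-m) mod 3]

Computing each output sample:
(x ⊛ y)[0] = 10
(x ⊛ y)[1] = 4
(x ⊛ y)[2] = 6

x ⊛ y = [10, 4, 6]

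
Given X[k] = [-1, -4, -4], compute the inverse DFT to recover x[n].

x[n] = (1/3) Σ(k=0 to 2) X[k] · e^(2πikn/3)

Computing each x[n]:
x[0] = -3
x[1] = 1
x[2] = 1

x = [-3, 1, 1]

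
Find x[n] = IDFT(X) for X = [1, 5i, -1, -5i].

x[n] = (1/4) Σ(k=0 to 3) X[k] · e^(2πikn/4)

Computing each x[n]:
x[0] = 0
x[1] = -2
x[2] = 0
x[3] = 3

x = [0, -2, 0, 3]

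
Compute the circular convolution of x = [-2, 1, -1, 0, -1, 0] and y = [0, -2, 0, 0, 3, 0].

(x ⊛ y)[n] = Σ(m=0 to 5) x[m] · y[(n-m) mod 6]

Computing each output sample:
(x ⊛ y)[0] = -3
(x ⊛ y)[1] = 4
(x ⊛ y)[2] = -5
(x ⊛ y)[3] = 2
(x ⊛ y)[4] = -6
(x ⊛ y)[5] = 5

x ⊛ y = [-3, 4, -5, 2, -6, 5]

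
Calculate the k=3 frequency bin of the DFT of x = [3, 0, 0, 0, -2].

X[3] = Σ(n=0 to 4) x[n] · ω_5^(3n) where ω_5 = e^(-2πi/5)
= (3)·ω_5^0 + (0)·ω_5^3 + (0)·ω_5^6 + (0)·ω_5^9 + (-2)·ω_5^12

X[3] = 4.6180+1.1756i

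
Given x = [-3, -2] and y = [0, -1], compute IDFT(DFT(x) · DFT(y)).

(x ⊛ y)[n] = Σ(m=0 to 1) x[m] · y[(n-m) mod 2]

Computing each output sample:
(x ⊛ y)[0] = 2
(x ⊛ y)[1] = 3

x ⊛ y = [2, 3]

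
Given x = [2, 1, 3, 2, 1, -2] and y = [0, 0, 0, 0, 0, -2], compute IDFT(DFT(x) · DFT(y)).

(x ⊛ y)[n] = Σ(m=0 to 5) x[m] · y[(n-m) mod 6]

Computing each output sample:
(x ⊛ y)[0] = -2
(x ⊛ y)[1] = -6
(x ⊛ y)[2] = -4
(x ⊛ y)[3] = -2
(x ⊛ y)[4] = 4
(x ⊛ y)[5] = -4

x ⊛ y = [-2, -6, -4, -2, 4, -4]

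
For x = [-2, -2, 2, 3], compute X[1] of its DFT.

X[1] = Σ(n=0 to 3) x[n] · ω_4^(1n) where ω_4 = e^(-2πi/4)
= (-2)·ω_4^0 + (-2)·ω_4^1 + (2)·ω_4^2 + (3)·ω_4^3

X[1] = -4+5i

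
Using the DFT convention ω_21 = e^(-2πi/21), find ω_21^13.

ω_21^13 = e^(-2πi·13/21)
= cos(-2π·13/21) + i·sin(-2π·13/21)
= cos(-26π/21) + i·sin(-26π/21)

ω_21^13 = cos(-26π/21) + i·sin(-26π/21) = -0.7331+0.6802i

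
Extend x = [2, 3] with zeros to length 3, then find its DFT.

Original 2-point DFT: [5, -1]
Zero-padded 3-point DFT provides frequency interpolation.

DFT_3([x, 0, ...]) = [5, 0.5000-2.5981i, 0.5000+2.5981i]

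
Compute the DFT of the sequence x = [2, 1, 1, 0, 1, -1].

X[k] = Σ(n=0 to 5) x[n] · ω_6^(nk)
where ω_6 = e^(-2πi/6)

Computing each X[k]:
X[0] = 4
X[1] = 1.0000-1.7321i
X[2] = 1.0000-1.7321i
X[3] = 4
X[4] = 1.0000+1.7321i
X[5] = 1.0000+1.7321i

X = [4, 1.0000-1.7321i, 1.0000-1.7321i, 4, 1.0000+1.7321i, 1.0000+1.7321i]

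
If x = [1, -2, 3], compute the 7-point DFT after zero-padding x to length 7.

Original 3-point DFT: [2, 0.5000+4.3301i, 0.5000-4.3301i]
Zero-padded 7-point DFT provides frequency interpolation.

DFT_7([x, 0, ...]) = [2, -0.9145-1.3611i, -1.2579+3.2515i, 4.6724+3.2133i, 4.6724-3.2133i, -1.2579-3.2515i, -0.9145+1.3611i]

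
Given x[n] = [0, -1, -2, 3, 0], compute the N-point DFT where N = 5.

X[k] = Σ(n=0 to 4) x[n] · ω_5^(nk)
where ω_5 = e^(-2πi/5)

Computing each X[k]:
X[0] = 0
X[1] = -1.1180+3.8900i
X[2] = 1.1180-4.1675i
X[3] = 1.1180+4.1675i
X[4] = -1.1180-3.8900i

X = [0, -1.1180+3.8900i, 1.1180-4.1675i, 1.1180+4.1675i, -1.1180-3.8900i]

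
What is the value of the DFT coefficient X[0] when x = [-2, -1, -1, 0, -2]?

X[0] = Σ(n=0 to 4) x[n] · ω_5^0 = Σ x[n]
= (-2) + (-1) + (-1) + (0) + (-2)

X[0] = -6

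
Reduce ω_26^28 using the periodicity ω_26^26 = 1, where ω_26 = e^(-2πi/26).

Since ω_26^26 = 1, powers reduce modulo 26.
28 mod 26 = 2
So ω_26^28 = ω_26^2 = e^(-2πi·2/26)

ω_26^28 = ω_26^2 = 0.8855-0.4647i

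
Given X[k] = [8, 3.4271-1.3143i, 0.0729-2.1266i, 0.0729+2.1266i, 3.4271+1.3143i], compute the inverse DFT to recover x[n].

x[n] = (1/5) Σ(k=0 to 4) X[k] · e^(2πikn/5)

Computing each x[n]:
x[0] = 3
x[1] = 3
x[2] = 0
x[3] = 1
x[4] = 1

x = [3, 3, 0, 1, 1]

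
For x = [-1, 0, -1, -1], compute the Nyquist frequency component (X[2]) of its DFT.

X[2] = Σ(n=0 to 3) x[n] · ω_4^(2n) where ω_4 = e^(-2πi/4)
= (-1)·ω_4^0 + (0)·ω_4^2 + (-1)·ω_4^4 + (-1)·ω_4^6

X[2] = -1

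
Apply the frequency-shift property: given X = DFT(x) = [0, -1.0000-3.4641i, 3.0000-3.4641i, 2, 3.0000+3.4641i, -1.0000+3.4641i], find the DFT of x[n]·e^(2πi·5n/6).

Modulation property: DFT(ω_6^(-5n)·x[n]) = X[(k-5) mod 6], so circularly shift X by 5 positions.

X[k-5] = [-1.0000-3.4641i, 3.0000-3.4641i, 2, 3.0000+3.4641i, -1.0000+3.4641i, 0]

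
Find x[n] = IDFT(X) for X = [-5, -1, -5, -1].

x[n] = (1/4) Σ(k=0 to 3) X[k] · e^(2πikn/4)

Computing each x[n]:
x[0] = -3
x[1] = 0
x[2] = -2
x[3] = 0

x = [-3, 0, -2, 0]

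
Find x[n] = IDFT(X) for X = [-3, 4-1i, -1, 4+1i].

x[n] = (1/4) Σ(k=0 to 3) X[k] · e^(2πikn/4)

Computing each x[n]:
x[0] = 1
x[1] = 0
x[2] = -3
x[3] = -1

x = [1, 0, -3, -1]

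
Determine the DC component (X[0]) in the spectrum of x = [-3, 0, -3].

X[0] = Σ(n=0 to 2) x[n] · ω_3^0 = Σ x[n]
= (-3) + (0) + (-3)

X[0] = -6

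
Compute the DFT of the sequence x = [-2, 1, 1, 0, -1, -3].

X[k] = Σ(n=0 to 5) x[n] · ω_6^(nk)
where ω_6 = e^(-2πi/6)

Computing each X[k]:
X[0] = -4
X[1] = -3.0000-5.1962i
X[2] = -1.0000-1.7321i
X[3] = 0
X[4] = -1.0000+1.7321i
X[5] = -3.0000+5.1962i

X = [-4, -3.0000-5.1962i, -1.0000-1.7321i, 0, -1.0000+1.7321i, -3.0000+5.1962i]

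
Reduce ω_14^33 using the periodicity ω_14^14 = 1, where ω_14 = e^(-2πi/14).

Since ω_14^14 = 1, powers reduce modulo 14.
33 mod 14 = 5
So ω_14^33 = ω_14^5 = e^(-2πi·5/14)

ω_14^33 = ω_14^5 = -0.6235-0.7818i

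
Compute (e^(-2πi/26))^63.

Since ω_26^26 = 1, powers reduce modulo 26.
63 mod 26 = 11
So ω_26^63 = ω_26^11 = e^(-2πi·11/26)

ω_26^63 = ω_26^11 = -0.8855-0.4647i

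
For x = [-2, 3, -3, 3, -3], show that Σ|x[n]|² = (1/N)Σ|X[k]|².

Time domain:
Σ|x[n]|² = |-2|² + |3|² + |-3|² + |3|² + |-3|² = 40.0000

Frequency domain:
(1/5)Σ|X[k]|² = (1/5)(|-2|² + |-2.0000-2.1796i|² + |-2.0000-9.2331i|² + |-2.0000+9.2331i|² + |-2.0000+2.1796i|²) = (1/5)·200.0000 = 40.0000

Both sides agree, confirming Parseval's theorem.

Σ|x[n]|² = (1/N)Σ|X[k]|² = 40.0000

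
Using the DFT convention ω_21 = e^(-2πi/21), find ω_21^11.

ω_21^11 = e^(-2πi·11/21)
= cos(-2π·11/21) + i·sin(-2π·11/21)
= cos(-22π/21) + i·sin(-22π/21)

ω_21^11 = cos(-22π/21) + i·sin(-22π/21) = -0.9888+0.1490i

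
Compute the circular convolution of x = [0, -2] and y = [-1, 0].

(x ⊛ y)[n] = Σ(m=0 to 1) x[m] · y[(n-m) mod 2]

Computing each output sample:
(x ⊛ y)[0] = 0
(x ⊛ y)[1] = 2

x ⊛ y = [0, 2]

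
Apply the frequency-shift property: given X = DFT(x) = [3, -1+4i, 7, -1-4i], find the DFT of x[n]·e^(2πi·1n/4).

Modulation property: DFT(ω_4^(-1n)·x[n]) = X[(k-1) mod 4], so circularly shift X by 1 positions.

X[k-1] = [-1-4i, 3, -1+4i, 7]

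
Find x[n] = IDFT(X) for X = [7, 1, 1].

x[n] = (1/3) Σ(k=0 to 2) X[k] · e^(2πikn/3)

Computing each x[n]:
x[0] = 3
x[1] = 2
x[2] = 2

x = [3, 2, 2]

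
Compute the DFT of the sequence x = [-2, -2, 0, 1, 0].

X[k] = Σ(n=0 to 4) x[n] · ω_5^(nk)
where ω_5 = e^(-2πi/5)

Computing each X[k]:
X[0] = -3
X[1] = -3.4271+2.4899i
X[2] = -0.0729+0.2245i
X[3] = -0.0729-0.2245i
X[4] = -3.4271-2.4899i

X = [-3, -3.4271+2.4899i, -0.0729+0.2245i, -0.0729-0.2245i, -3.4271-2.4899i]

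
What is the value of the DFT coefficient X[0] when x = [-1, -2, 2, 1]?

X[0] = Σ(n=0 to 3) x[n] · ω_4^0 = Σ x[n]
= (-1) + (-2) + (2) + (1)

X[0] = 0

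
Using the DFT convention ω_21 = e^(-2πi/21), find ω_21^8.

ω_21^8 = e^(-2πi·8/21)
= cos(-2π·8/21) + i·sin(-2π·8/21)
= cos(-16π/21) + i·sin(-16π/21)

ω_21^8 = cos(-16π/21) + i·sin(-16π/21) = -0.7331-0.6802i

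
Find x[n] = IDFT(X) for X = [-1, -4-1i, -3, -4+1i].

x[n] = (1/4) Σ(k=0 to 3) X[k] · e^(2πikn/4)

Computing each x[n]:
x[0] = -3
x[1] = 1
x[2] = 1
x[3] = 0

x = [-3, 1, 1, 0]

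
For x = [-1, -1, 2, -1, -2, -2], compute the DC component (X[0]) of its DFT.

X[0] = Σ(n=0 to 5) x[n] · ω_6^0 = Σ x[n]
= (-1) + (-1) + (2) + (-1) + (-2) + (-2)

X[0] = -5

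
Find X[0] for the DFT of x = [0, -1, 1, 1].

X[0] = Σ(n=0 to 3) x[n] · ω_4^0 = Σ x[n]
= (0) + (-1) + (1) + (1)

X[0] = 1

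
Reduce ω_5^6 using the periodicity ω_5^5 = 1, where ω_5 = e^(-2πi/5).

Since ω_5^5 = 1, powers reduce modulo 5.
6 mod 5 = 1
So ω_5^6 = ω_5^1 = e^(-2πi·1/5)

ω_5^6 = ω_5^1 = 0.3090-0.9511i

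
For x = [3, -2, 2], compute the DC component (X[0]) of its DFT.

X[0] = Σ(n=0 to 2) x[n] · ω_3^0 = Σ x[n]
= (3) + (-2) + (2)

X[0] = 3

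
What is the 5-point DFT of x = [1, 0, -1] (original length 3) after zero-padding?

Original 3-point DFT: [0, 1.5000-0.8660i, 1.5000+0.8660i]
Zero-padded 5-point DFT provides frequency interpolation.

DFT_5([x, 0, ...]) = [0, 1.8090+0.5878i, 0.6910-0.9511i, 0.6910+0.9511i, 1.8090-0.5878i]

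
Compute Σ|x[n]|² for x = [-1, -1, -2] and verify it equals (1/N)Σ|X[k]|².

Time domain:
Σ|x[n]|² = |-1|² + |-1|² + |-2|² = 6.0000

Frequency domain:
(1/3)Σ|X[k]|² = (1/3)(|-4|² + |0.5000-0.8660i|² + |0.5000+0.8660i|²) = (1/3)·18.0000 = 6.0000

Both sides agree, confirming Parseval's theorem.

Σ|x[n]|² = (1/N)Σ|X[k]|² = 6.0000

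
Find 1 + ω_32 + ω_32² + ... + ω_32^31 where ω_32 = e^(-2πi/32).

Sum of all nth roots of unity equals 0 for n > 1 (geometric series with r ≠ 1).

0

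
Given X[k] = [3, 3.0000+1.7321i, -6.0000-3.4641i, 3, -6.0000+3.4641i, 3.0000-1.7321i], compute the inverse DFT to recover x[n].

x[n] = (1/6) Σ(k=0 to 5) X[k] · e^(2πikn/6)

Computing each x[n]:
x[0] = 0
x[1] = 2
x[2] = 0
x[3] = -3
x[4] = 3
x[5] = 1

x = [0, 2, 0, -3, 3, 1]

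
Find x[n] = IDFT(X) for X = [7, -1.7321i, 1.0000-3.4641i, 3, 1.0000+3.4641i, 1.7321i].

x[n] = (1/6) Σ(k=0 to 5) X[k] · e^(2πikn/6)

Computing each x[n]:
x[0] = 2
x[1] = 2
x[2] = 1
x[3] = 1
x[4] = 2
x[5] = -1

x = [2, 2, 1, 1, 2, -1]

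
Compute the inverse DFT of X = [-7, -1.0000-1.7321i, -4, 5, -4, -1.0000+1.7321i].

x[n] = (1/6) Σ(k=0 to 5) X[k] · e^(2πikn/6)

Computing each x[n]:
x[0] = -2
x[1] = -1
x[2] = 1
x[3] = -3
x[4] = 0
x[5] = -2

x = [-2, -1, 1, -3, 0, -2]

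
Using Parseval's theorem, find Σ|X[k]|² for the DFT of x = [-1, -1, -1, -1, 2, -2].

Parseval: Σ|x[n]|² = (1/N)Σ|X[k]|², so Σ|X[k]|² = N·Σ|x[n]|² = 6·12.0000

Σ|X[k]|² = N·Σ|x[n]|² = 6·12.0000 = 72.0000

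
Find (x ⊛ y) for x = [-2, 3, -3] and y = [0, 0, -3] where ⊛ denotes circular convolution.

(x ⊛ y)[n] = Σ(m=0 to 2) x[m] · y[(n-m) mod 3]

Computing each output sample:
(x ⊛ y)[0] = -9
(x ⊛ y)[1] = 9
(x ⊛ y)[2] = 6

x ⊛ y = [-9, 9, 6]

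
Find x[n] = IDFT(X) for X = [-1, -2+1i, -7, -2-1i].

x[n] = (1/4) Σ(k=0 to 3) X[k] · e^(2πikn/4)

Computing each x[n]:
x[0] = -3
x[1] = 1
x[2] = -1
x[3] = 2

x = [-3, 1, -1, 2]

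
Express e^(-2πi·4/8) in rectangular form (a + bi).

ω_8^4 = e^(-2πi·4/8)
= cos(-2π·4/8) + i·sin(-2π·4/8)
= cos(-8π/8) + i·sin(-8π/8)

ω_8^4 = cos(-8π/8) + i·sin(-8π/8) = -1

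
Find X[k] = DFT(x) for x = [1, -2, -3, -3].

X[k] = Σ(n=0 to 3) x[n] · ω_4^(nk)
where ω_4 = e^(-2πi/4)

Computing each X[k]:
X[0] = -7
X[1] = 4-1i
X[2] = 3
X[3] = 4+1i

X = [-7, 4-1i, 3, 4+1i]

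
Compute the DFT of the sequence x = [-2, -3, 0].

X[k] = Σ(n=0 to 2) x[n] · ω_3^(nk)
where ω_3 = e^(-2πi/3)

Computing each X[k]:
X[0] = -5
X[1] = -0.5000+2.5981i
X[2] = -0.5000-2.5981i

X = [-5, -0.5000+2.5981i, -0.5000-2.5981i]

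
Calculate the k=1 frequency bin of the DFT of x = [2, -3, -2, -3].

X[1] = Σ(n=0 to 3) x[n] · ω_4^(1n) where ω_4 = e^(-2πi/4)
= (2)·ω_4^0 + (-3)·ω_4^1 + (-2)·ω_4^2 + (-3)·ω_4^3

X[1] = 4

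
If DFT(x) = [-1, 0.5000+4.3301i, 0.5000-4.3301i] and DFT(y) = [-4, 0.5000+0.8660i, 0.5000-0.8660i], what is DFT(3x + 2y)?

By linearity: DFT(3x + 2y) = 3·DFT(x) + 2·DFT(y)
= 3·[-1, 0.5000+4.3301i, 0.5000-4.3301i] + 2·[-4, 0.5000+0.8660i, 0.5000-0.8660i]

Computing element-wise:
Z[0] = 3·(-1) + 2·(-4) = -11
Z[1] = 3·(0.5000+4.3301i) + 2·(0.5000+0.8660i) = 2.5000+14.7223i
Z[2] = 3·(0.5000-4.3301i) + 2·(0.5000-0.8660i) = 2.5000-14.7223i

DFT(3x + 2y) = 3·X + 2·Y = [-11, 2.5000+14.7223i, 2.5000-14.7223i]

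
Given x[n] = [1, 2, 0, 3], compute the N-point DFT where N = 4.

X[k] = Σ(n=0 to 3) x[n] · ω_4^(nk)
where ω_4 = e^(-2πi/4)

Computing each X[k]:
X[0] = 6
X[1] = 1+1i
X[2] = -4
X[3] = 1-1i

X = [6, 1+1i, -4, 1-1i]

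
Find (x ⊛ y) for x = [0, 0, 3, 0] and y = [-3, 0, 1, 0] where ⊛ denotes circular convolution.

(x ⊛ y)[n] = Σ(m=0 to 3) x[m] · y[(n-m) mod 4]

Computing each output sample:
(x ⊛ y)[0] = 3
(x ⊛ y)[1] = 0
(x ⊛ y)[2] = -9
(x ⊛ y)[3] = 0

x ⊛ y = [3, 0, -9, 0]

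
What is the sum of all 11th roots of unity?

Sum of all nth roots of unity equals 0 for n > 1 (geometric series with r ≠ 1).

0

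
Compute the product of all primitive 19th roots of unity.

The primitive 19th roots of unity are ω_19^k for k coprime to 19: k ∈ {1, 2, 3, 4, 5, 6, 7, 8, 9, 10, 11, 12, 13, 14, 15, 16, 17, 18}
Their product equals the constant term of the cyclotomic polynomial Φ_19(x) up to sign.
For n ≥ 3, the product of all primitive nth roots of unity is 1. (For n=1 it is 1; for n=2 it is -1.)

1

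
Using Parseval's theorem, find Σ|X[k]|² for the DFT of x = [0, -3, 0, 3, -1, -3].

Parseval: Σ|x[n]|² = (1/N)Σ|X[k]|², so Σ|X[k]|² = N·Σ|x[n]|² = 6·28.0000

Σ|X[k]|² = N·Σ|x[n]|² = 6·28.0000 = 168.0000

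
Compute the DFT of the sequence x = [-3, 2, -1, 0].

X[k] = Σ(n=0 to 3) x[n] · ω_4^(nk)
where ω_4 = e^(-2πi/4)

Computing each X[k]:
X[0] = -2
X[1] = -2-2i
X[2] = -6
X[3] = -2+2i

X = [-2, -2-2i, -6, -2+2i]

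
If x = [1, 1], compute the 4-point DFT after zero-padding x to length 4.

Original 2-point DFT: [2, 0]
Zero-padded 4-point DFT provides frequency interpolation.

DFT_4([x, 0, ...]) = [2, 1-1i, 0, 1+1i]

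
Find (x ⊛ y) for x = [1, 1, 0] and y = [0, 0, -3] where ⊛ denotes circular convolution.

(x ⊛ y)[n] = Σ(m=0 to 2) x[m] · y[(n-m) mod 3]

Computing each output sample:
(x ⊛ y)[0] = -3
(x ⊛ y)[1] = 0
(x ⊛ y)[2] = -3

x ⊛ y = [-3, 0, -3]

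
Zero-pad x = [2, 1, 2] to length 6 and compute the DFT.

Original 3-point DFT: [5, 0.5000+0.8660i, 0.5000-0.8660i]
Zero-padded 6-point DFT provides frequency interpolation.

DFT_6([x, 0, ...]) = [5, 1.5000-2.5981i, 0.5000+0.8660i, 3, 0.5000-0.8660i, 1.5000+2.5981i]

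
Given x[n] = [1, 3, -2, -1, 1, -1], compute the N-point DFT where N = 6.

X[k] = Σ(n=0 to 5) x[n] · ω_6^(nk)
where ω_6 = e^(-2πi/6)

Computing each X[k]:
X[0] = 1
X[1] = 3.5000-0.8660i
X[2] = -0.5000-6.0622i
X[3] = -1
X[4] = -0.5000+6.0622i
X[5] = 3.5000+0.8660i

X = [1, 3.5000-0.8660i, -0.5000-6.0622i, -1, -0.5000+6.0622i, 3.5000+0.8660i]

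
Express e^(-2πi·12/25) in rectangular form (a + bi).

ω_25^12 = e^(-2πi·12/25)
= cos(-2π·12/25) + i·sin(-2π·12/25)
= cos(-24π/25) + i·sin(-24π/25)

ω_25^12 = cos(-24π/25) + i·sin(-24π/25) = -0.9921-0.1253i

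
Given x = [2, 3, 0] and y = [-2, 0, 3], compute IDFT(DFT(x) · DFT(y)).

(x ⊛ y)[n] = Σ(m=0 to 2) x[m] · y[(n-m) mod 3]

Computing each output sample:
(x ⊛ y)[0] = 5
(x ⊛ y)[1] = -6
(x ⊛ y)[2] = 6

x ⊛ y = [5, -6, 6]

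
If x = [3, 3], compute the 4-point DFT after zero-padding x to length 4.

Original 2-point DFT: [6, 0]
Zero-padded 4-point DFT provides frequency interpolation.

DFT_4([x, 0, ...]) = [6, 3-3i, 0, 3+3i]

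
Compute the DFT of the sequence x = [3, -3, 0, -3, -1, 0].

X[k] = Σ(n=0 to 5) x[n] · ω_6^(nk)
where ω_6 = e^(-2πi/6)

Computing each X[k]:
X[0] = -4
X[1] = 5.0000+1.7321i
X[2] = 2.0000+3.4641i
X[3] = 8
X[4] = 2.0000-3.4641i
X[5] = 5.0000-1.7321i

X = [-4, 5.0000+1.7321i, 2.0000+3.4641i, 8, 2.0000-3.4641i, 5.0000-1.7321i]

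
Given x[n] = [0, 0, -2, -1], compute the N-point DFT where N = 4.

X[k] = Σ(n=0 to 3) x[n] · ω_4^(nk)
where ω_4 = e^(-2πi/4)

Computing each X[k]:
X[0] = -3
X[1] = 2-1i
X[2] = -1
X[3] = 2+1i

X = [-3, 2-1i, -1, 2+1i]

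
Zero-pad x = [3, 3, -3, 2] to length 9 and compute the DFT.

Original 4-point DFT: [5, 6-1i, -5, 6+1i]
Zero-padded 9-point DFT provides frequency interpolation.

DFT_9([x, 0, ...]) = [5, 3.7772-0.7060i, 5.3400-0.1963i, 5.0000-5.1962i, -3.1172-4.6865i, -3.1172+4.6865i, 5.0000+5.1962i, 5.3400+0.1963i, 3.7772+0.7060i]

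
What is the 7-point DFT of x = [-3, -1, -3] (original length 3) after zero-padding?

Original 3-point DFT: [-7, -1.0000-1.7321i, -1.0000+1.7321i]
Zero-padded 7-point DFT provides frequency interpolation.

DFT_7([x, 0, ...]) = [-7, -2.9559+3.7066i, -0.0746-0.3267i, -3.9695-1.9116i, -3.9695+1.9116i, -0.0746+0.3267i, -2.9559-3.7066i]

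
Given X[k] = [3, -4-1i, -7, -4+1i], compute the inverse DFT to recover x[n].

x[n] = (1/4) Σ(k=0 to 3) X[k] · e^(2πikn/4)

Computing each x[n]:
x[0] = -3
x[1] = 3
x[2] = 1
x[3] = 2

x = [-3, 3, 1, 2]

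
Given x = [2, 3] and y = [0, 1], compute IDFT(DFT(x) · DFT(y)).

(x ⊛ y)[n] = Σ(m=0 to 1) x[m] · y[(n-m) mod 2]

Computing each output sample:
(x ⊛ y)[0] = 3
(x ⊛ y)[1] = 2

x ⊛ y = [3, 2]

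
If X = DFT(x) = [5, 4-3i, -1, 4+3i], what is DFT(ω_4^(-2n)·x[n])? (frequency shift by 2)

Modulation property: DFT(ω_4^(-2n)·x[n]) = X[(k-2) mod 4], so circularly shift X by 2 positions.

X[k-2] = [-1, 4+3i, 5, 4-3i]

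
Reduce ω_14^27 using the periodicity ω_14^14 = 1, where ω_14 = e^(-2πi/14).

Since ω_14^14 = 1, powers reduce modulo 14.
27 mod 14 = 13
So ω_14^27 = ω_14^13 = e^(-2πi·13/14)

ω_14^27 = ω_14^13 = 0.9010+0.4339i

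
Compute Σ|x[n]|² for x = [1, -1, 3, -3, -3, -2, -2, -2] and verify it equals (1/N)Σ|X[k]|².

Time domain:
Σ|x[n]|² = |1|² + |-1|² + |3|² + |-3|² + |-3|² + |-2|² + |-2|² + |-2|² = 41.0000

Frequency domain:
(1/8)Σ|X[k]|² = (1/8)(|-9|² + |5.4142-5.0000i|² + |-3-2i|² + |2.5858+5.0000i|² + |7|² + |2.5858-5.0000i|² + |-3+2i|² + |5.4142+5.0000i|²) = (1/8)·328.0000 = 41.0000

Both sides agree, confirming Parseval's theorem.

Σ|x[n]|² = (1/N)Σ|X[k]|² = 41.0000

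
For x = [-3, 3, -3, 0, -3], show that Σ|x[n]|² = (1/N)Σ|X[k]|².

Time domain:
Σ|x[n]|² = |-3|² + |3|² + |-3|² + |0|² + |-3|² = 36.0000

Frequency domain:
(1/5)Σ|X[k]|² = (1/5)(|-6|² + |-0.5729-3.9430i|² + |-3.9271-6.3799i|² + |-3.9271+6.3799i|² + |-0.5729+3.9430i|²) = (1/5)·180.0000 = 36.0000

Both sides agree, confirming Parseval's theorem.

Σ|x[n]|² = (1/N)Σ|X[k]|² = 36.0000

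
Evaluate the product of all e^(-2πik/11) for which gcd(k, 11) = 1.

The primitive 11th roots of unity are ω_11^k for k coprime to 11: k ∈ {1, 2, 3, 4, 5, 6, 7, 8, 9, 10}
Their product equals the constant term of the cyclotomic polynomial Φ_11(x) up to sign.
For n ≥ 3, the product of all primitive nth roots of unity is 1. (For n=1 it is 1; for n=2 it is -1.)

1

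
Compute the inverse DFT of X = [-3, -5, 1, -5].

x[n] = (1/4) Σ(k=0 to 3) X[k] · e^(2πikn/4)

Computing each x[n]:
x[0] = -3
x[1] = -1
x[2] = 2
x[3] = -1

x = [-3, -1, 2, -1]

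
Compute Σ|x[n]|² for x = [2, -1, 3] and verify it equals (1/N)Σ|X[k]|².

Time domain:
Σ|x[n]|² = |2|² + |-1|² + |3|² = 14.0000

Frequency domain:
(1/3)Σ|X[k]|² = (1/3)(|4|² + |1.0000+3.4641i|² + |1.0000-3.4641i|²) = (1/3)·42.0000 = 14.0000

Both sides agree, confirming Parseval's theorem.

Σ|x[n]|² = (1/N)Σ|X[k]|² = 14.0000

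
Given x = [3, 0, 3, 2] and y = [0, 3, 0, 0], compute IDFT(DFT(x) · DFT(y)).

(x ⊛ y)[n] = Σ(m=0 to 3) x[m] · y[(n-m) mod 4]

Computing each output sample:
(x ⊛ y)[0] = 6
(x ⊛ y)[1] = 9
(x ⊛ y)[2] = 0
(x ⊛ y)[3] = 9

x ⊛ y = [6, 9, 0, 9]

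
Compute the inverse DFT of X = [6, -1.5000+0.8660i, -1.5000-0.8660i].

x[n] = (1/3) Σ(k=0 to 2) X[k] · e^(2πikn/3)

Computing each x[n]:
x[0] = 1
x[1] = 2
x[2] = 3

x = [1, 2, 3]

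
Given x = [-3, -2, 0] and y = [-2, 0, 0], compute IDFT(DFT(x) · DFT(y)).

(x ⊛ y)[n] = Σ(m=0 to 2) x[m] · y[(n-m) mod 3]

Computing each output sample:
(x ⊛ y)[0] = 6
(x ⊛ y)[1] = 4
(x ⊛ y)[2] = 0

x ⊛ y = [6, 4, 0]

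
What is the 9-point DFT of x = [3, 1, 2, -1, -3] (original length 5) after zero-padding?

Original 5-point DFT: [2, 1.5729-5.5676i, 4.9271+0.5020i, 4.9271-0.5020i, 1.5729+5.5676i]
Zero-padded 9-point DFT provides frequency interpolation.

DFT_9([x, 0, ...]) = [2, 7.4324-0.7203i, -0.5039-4.4632i, 2.0000+3.4641i, 3.5715-1.1448i, 3.5715+1.1448i, 2.0000-3.4641i, -0.5039+4.4632i, 7.4324+0.7203i]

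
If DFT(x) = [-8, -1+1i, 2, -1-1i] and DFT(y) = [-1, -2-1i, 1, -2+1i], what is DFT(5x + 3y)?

By linearity: DFT(5x + 3y) = 5·DFT(x) + 3·DFT(y)
= 5·[-8, -1+1i, 2, -1-1i] + 3·[-1, -2-1i, 1, -2+1i]

Computing element-wise:
Z[0] = 5·(-8) + 3·(-1) = -43
Z[1] = 5·(-1+1i) + 3·(-2-1i) = -11+2i
Z[2] = 5·(2) + 3·(1) = 13
Z[3] = 5·(-1-1i) + 3·(-2+1i) = -11-2i

DFT(5x + 3y) = 5·X + 3·Y = [-43, -11+2i, 13, -11-2i]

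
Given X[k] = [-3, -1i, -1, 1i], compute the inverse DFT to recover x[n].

x[n] = (1/4) Σ(k=0 to 3) X[k] · e^(2πikn/4)

Computing each x[n]:
x[0] = -1
x[1] = 0
x[2] = -1
x[3] = -1

x = [-1, 0, -1, -1]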